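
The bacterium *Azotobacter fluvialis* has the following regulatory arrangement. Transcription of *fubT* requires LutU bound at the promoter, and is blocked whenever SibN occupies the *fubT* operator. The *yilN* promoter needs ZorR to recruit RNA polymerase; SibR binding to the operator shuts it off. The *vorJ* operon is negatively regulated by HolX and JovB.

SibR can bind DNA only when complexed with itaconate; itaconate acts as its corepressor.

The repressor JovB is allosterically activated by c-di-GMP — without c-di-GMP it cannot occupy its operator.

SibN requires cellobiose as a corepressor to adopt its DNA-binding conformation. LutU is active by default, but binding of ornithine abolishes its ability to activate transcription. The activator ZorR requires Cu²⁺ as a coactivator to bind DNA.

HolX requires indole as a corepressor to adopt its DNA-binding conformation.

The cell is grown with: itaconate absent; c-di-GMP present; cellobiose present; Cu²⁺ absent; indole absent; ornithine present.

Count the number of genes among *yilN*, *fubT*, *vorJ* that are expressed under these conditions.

0

Itaconate is absent, so SibR is inactive.
Cu²⁺ is absent, so ZorR is inactive.
Required activator ZorR is absent, so *yilN* is not transcribed.
→ *yilN* is OFF.
Ornithine is present, so LutU is inactive.
Cellobiose is present, so SibN is active.
With repressor SibN bound, *fubT* is not transcribed.
→ *fubT* is OFF.
Indole is absent, so HolX is inactive.
c-di-GMP is present, so JovB is active.
With repressor JovB bound, *vorJ* is not transcribed.
→ *vorJ* is OFF.
0 of the 3 genes are transcribed.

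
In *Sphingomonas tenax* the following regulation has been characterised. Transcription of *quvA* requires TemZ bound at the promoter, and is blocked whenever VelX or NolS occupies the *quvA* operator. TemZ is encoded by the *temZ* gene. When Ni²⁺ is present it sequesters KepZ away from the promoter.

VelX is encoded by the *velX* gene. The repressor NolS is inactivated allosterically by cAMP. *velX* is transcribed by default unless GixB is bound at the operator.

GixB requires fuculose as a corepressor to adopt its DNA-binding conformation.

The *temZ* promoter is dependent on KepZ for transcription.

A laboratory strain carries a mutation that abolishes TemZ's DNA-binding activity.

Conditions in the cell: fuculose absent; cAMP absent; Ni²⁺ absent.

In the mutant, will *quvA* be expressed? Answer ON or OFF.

Fuculose is absent, so GixB is inactive.
With no repressor bound, *velX* is transcribed.
So VelX is produced and active.
cAMP is absent, so NolS is active.
TemZ is non-functional in this strain, so it has no effect.
With repressor VelX bound, *quvA* is not transcribed.

OFF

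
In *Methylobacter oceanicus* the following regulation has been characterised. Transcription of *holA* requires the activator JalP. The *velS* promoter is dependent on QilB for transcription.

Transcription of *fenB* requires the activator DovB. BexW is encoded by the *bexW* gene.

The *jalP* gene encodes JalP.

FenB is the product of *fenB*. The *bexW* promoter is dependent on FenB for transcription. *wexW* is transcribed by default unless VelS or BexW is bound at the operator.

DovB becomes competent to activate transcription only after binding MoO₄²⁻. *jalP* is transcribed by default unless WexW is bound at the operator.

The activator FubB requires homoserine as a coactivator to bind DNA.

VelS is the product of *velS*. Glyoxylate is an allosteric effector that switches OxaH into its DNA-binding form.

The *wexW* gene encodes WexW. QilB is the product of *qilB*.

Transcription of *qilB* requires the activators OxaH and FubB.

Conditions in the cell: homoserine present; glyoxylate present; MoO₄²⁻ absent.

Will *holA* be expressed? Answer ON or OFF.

ON

Glyoxylate is present, so OxaH is active.
Homoserine is present, so FubB is active.
No repressor is bound and OxaH and FubB are active, so *qilB* is transcribed.
So QilB is produced and active.
No repressor is bound and QilB is active, so *velS* is transcribed.
So VelS is produced and active.
MoO₄²⁻ is absent, so DovB is inactive.
Required activator DovB is absent, so *fenB* is not transcribed.
So FenB is not produced.
Required activator FenB is absent, so *bexW* is not transcribed.
So BexW is not produced.
With repressor VelS bound, *wexW* is not transcribed.
So WexW is not produced.
With no repressor bound, *jalP* is transcribed.
So JalP is produced and active.
No repressor is bound and JalP is active, so *holA* is transcribed.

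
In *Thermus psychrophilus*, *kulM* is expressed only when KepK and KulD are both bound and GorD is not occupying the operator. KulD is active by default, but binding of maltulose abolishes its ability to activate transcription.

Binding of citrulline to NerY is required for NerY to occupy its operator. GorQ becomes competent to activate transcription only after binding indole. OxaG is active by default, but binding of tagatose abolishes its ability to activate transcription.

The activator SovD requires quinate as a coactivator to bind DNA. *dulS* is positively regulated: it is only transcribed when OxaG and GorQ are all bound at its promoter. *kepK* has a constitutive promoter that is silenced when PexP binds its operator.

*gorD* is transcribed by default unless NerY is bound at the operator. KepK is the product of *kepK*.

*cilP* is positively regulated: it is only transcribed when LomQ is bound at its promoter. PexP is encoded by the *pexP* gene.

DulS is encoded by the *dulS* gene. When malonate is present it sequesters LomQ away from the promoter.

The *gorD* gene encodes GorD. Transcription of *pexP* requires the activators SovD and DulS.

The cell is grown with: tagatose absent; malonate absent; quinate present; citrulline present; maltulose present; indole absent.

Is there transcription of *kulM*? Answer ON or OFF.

OFF

Quinate is present, so SovD is active.
Tagatose is absent, so OxaG is active.
Indole is absent, so GorQ is inactive.
Required activator GorQ is absent, so *dulS* is not transcribed.
So DulS is not produced.
Required activator DulS is absent, so *pexP* is not transcribed.
So PexP is not produced.
With no repressor bound, *kepK* is transcribed.
So KepK is produced and active.
Maltulose is present, so KulD is inactive.
Citrulline is present, so NerY is active.
With repressor NerY bound, *gorD* is not transcribed.
So GorD is not produced.
Required activator KulD is absent, so *kulM* is not transcribed.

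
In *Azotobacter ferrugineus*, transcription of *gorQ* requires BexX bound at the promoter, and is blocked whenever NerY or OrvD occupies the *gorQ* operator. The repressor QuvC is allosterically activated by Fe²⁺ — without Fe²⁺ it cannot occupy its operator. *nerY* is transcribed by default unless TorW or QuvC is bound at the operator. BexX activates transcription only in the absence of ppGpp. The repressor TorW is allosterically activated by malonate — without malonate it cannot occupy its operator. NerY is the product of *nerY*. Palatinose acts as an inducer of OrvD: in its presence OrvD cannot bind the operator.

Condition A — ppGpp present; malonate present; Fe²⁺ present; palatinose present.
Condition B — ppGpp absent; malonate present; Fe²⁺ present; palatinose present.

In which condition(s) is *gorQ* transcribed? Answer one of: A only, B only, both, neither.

B only

Condition A:
ppGpp is present, so BexX is inactive.
Malonate is present, so TorW is active.
Fe²⁺ is present, so QuvC is active.
With repressor TorW bound, *nerY* is not transcribed.
So NerY is not produced.
Palatinose is present, so OrvD is inactive.
Required activator BexX is absent, so *gorQ* is not transcribed.
→ *gorQ* is OFF in A.
Condition B:
ppGpp is absent, so BexX is active.
Malonate is present, so TorW is active.
Fe²⁺ is present, so QuvC is active.
With repressor TorW bound, *nerY* is not transcribed.
So NerY is not produced.
Palatinose is present, so OrvD is inactive.
No repressor is bound and BexX is active, so *gorQ* is transcribed.
→ *gorQ* is ON in B.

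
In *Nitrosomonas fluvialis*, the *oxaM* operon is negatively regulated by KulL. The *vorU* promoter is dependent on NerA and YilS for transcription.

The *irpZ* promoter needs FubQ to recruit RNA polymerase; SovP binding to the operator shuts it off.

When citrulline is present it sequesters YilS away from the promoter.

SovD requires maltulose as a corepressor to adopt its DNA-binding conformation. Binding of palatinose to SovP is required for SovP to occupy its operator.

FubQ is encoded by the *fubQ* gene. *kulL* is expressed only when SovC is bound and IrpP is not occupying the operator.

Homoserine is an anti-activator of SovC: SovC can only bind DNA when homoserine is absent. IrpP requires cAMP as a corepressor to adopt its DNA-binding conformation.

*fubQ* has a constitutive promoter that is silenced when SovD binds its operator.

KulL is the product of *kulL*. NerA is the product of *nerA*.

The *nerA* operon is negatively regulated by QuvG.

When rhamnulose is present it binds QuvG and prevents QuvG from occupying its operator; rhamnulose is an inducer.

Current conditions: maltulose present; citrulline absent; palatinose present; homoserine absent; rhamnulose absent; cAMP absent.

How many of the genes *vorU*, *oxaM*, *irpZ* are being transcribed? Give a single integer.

Rhamnulose is absent, so QuvG is active.
With repressor QuvG bound, *nerA* is not transcribed.
So NerA is not produced.
Citrulline is absent, so YilS is active.
Required activator NerA is absent, so *vorU* is not transcribed.
→ *vorU* is OFF.
Homoserine is absent, so SovC is active.
cAMP is absent, so IrpP is inactive.
No repressor is bound and SovC is active, so *kulL* is transcribed.
So KulL is produced and active.
With repressor KulL bound, *oxaM* is not transcribed.
→ *oxaM* is OFF.
Maltulose is present, so SovD is active.
With repressor SovD bound, *fubQ* is not transcribed.
So FubQ is not produced.
Palatinose is present, so SovP is active.
With repressor SovP bound, *irpZ* is not transcribed.
→ *irpZ* is OFF.
0 of the 3 genes are transcribed.

0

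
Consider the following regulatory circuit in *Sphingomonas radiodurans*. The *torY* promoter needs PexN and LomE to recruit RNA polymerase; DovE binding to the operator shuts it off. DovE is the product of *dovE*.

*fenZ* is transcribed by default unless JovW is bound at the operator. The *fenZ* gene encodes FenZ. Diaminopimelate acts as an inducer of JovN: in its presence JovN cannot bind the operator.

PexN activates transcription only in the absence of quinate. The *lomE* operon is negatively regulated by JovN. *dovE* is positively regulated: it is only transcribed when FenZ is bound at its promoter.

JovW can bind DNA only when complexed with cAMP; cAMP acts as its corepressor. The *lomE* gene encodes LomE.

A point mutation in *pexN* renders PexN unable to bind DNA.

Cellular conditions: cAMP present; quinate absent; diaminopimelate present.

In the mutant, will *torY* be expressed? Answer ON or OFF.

OFF

PexN is non-functional in this strain, so it has no effect.
Diaminopimelate is present, so JovN is inactive.
With no repressor bound, *lomE* is transcribed.
So LomE is produced and active.
cAMP is present, so JovW is active.
With repressor JovW bound, *fenZ* is not transcribed.
So FenZ is not produced.
Required activator FenZ is absent, so *dovE* is not transcribed.
So DovE is not produced.
Required activator PexN is absent, so *torY* is not transcribed.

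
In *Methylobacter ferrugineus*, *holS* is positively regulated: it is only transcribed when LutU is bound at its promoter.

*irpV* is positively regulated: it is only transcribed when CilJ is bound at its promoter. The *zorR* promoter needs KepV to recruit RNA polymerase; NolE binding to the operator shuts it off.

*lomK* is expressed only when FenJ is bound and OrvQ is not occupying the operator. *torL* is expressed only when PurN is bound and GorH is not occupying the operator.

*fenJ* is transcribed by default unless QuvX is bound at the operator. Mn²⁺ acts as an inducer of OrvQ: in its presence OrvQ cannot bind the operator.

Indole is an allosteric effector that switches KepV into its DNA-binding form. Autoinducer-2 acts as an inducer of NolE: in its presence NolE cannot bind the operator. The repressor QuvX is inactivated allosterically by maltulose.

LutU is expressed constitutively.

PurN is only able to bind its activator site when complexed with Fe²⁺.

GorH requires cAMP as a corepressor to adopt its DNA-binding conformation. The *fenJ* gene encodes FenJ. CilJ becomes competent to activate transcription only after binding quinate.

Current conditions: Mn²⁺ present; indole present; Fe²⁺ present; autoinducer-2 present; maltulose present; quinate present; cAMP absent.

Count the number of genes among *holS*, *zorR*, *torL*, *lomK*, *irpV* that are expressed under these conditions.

LutU is produced constitutively and is active.
No repressor is bound and LutU is active, so *holS* is transcribed.
→ *holS* is ON.
Indole is present, so KepV is active.
Autoinducer-2 is present, so NolE is inactive.
No repressor is bound and KepV is active, so *zorR* is transcribed.
→ *zorR* is ON.
cAMP is absent, so GorH is inactive.
Fe²⁺ is present, so PurN is active.
No repressor is bound and PurN is active, so *torL* is transcribed.
→ *torL* is ON.
Maltulose is present, so QuvX is inactive.
With no repressor bound, *fenJ* is transcribed.
So FenJ is produced and active.
Mn²⁺ is present, so OrvQ is inactive.
No repressor is bound and FenJ is active, so *lomK* is transcribed.
→ *lomK* is ON.
Quinate is present, so CilJ is active.
No repressor is bound and CilJ is active, so *irpV* is transcribed.
→ *irpV* is ON.
5 of the 5 genes are transcribed.

5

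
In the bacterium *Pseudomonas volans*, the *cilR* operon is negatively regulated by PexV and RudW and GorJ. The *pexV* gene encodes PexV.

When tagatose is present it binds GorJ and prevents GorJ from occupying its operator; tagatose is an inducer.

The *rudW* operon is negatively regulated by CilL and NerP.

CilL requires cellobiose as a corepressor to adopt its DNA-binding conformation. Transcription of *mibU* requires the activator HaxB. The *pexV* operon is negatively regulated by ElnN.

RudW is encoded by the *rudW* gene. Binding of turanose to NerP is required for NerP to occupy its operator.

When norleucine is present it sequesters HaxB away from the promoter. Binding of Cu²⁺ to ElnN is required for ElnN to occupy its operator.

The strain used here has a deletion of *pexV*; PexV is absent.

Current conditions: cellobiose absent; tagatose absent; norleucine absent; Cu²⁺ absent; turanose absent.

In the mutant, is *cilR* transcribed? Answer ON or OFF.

OFF

PexV is non-functional in this strain, so it has no effect.
Cellobiose is absent, so CilL is inactive.
Turanose is absent, so NerP is inactive.
With no repressor bound, *rudW* is transcribed.
So RudW is produced and active.
Tagatose is absent, so GorJ is active.
With repressor RudW bound, *cilR* is not transcribed.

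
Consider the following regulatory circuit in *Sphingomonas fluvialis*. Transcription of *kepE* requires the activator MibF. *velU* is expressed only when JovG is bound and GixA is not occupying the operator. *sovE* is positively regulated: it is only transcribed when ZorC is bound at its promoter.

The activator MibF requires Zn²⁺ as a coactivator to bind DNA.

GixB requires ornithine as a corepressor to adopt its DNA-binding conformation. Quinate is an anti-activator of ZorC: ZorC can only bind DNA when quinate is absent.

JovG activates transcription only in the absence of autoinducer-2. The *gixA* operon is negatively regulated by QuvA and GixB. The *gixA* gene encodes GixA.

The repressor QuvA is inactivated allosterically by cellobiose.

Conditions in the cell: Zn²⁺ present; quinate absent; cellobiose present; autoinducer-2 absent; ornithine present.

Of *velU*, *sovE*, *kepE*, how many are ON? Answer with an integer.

Cellobiose is present, so QuvA is inactive.
Ornithine is present, so GixB is active.
With repressor GixB bound, *gixA* is not transcribed.
So GixA is not produced.
Autoinducer-2 is absent, so JovG is active.
No repressor is bound and JovG is active, so *velU* is transcribed.
→ *velU* is ON.
Quinate is absent, so ZorC is active.
No repressor is bound and ZorC is active, so *sovE* is transcribed.
→ *sovE* is ON.
Zn²⁺ is present, so MibF is active.
No repressor is bound and MibF is active, so *kepE* is transcribed.
→ *kepE* is ON.
3 of the 3 genes are transcribed.

3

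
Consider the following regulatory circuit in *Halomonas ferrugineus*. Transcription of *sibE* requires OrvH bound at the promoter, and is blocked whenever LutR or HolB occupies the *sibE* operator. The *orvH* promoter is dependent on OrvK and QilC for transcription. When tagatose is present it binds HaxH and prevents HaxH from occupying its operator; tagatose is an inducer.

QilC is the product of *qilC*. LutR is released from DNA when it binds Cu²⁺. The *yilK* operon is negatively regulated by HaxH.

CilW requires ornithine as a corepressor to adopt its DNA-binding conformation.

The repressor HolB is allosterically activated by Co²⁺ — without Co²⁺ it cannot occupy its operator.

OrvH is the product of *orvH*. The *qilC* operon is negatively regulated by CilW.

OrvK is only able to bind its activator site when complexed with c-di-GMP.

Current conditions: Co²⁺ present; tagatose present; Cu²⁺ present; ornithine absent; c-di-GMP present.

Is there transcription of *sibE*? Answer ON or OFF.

OFF

Cu²⁺ is present, so LutR is inactive.
c-di-GMP is present, so OrvK is active.
Ornithine is absent, so CilW is inactive.
With no repressor bound, *qilC* is transcribed.
So QilC is produced and active.
No repressor is bound and OrvK and QilC are active, so *orvH* is transcribed.
So OrvH is produced and active.
Co²⁺ is present, so HolB is active.
With repressor HolB bound, *sibE* is not transcribed.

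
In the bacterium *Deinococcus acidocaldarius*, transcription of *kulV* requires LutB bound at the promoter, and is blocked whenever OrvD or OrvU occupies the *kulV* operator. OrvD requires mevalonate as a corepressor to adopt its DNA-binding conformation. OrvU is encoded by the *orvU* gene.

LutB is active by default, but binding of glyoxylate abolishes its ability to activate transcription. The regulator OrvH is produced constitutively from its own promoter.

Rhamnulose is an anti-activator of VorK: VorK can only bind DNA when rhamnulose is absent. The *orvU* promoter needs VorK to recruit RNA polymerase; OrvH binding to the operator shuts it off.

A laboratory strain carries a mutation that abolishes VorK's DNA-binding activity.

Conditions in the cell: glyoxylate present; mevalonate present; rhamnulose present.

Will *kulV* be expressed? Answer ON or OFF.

Mevalonate is present, so OrvD is active.
Glyoxylate is present, so LutB is inactive.
OrvH is produced constitutively and is active.
VorK is non-functional in this strain, so it has no effect.
With repressor OrvH bound, *orvU* is not transcribed.
So OrvU is not produced.
With repressor OrvD bound, *kulV* is not transcribed.

OFF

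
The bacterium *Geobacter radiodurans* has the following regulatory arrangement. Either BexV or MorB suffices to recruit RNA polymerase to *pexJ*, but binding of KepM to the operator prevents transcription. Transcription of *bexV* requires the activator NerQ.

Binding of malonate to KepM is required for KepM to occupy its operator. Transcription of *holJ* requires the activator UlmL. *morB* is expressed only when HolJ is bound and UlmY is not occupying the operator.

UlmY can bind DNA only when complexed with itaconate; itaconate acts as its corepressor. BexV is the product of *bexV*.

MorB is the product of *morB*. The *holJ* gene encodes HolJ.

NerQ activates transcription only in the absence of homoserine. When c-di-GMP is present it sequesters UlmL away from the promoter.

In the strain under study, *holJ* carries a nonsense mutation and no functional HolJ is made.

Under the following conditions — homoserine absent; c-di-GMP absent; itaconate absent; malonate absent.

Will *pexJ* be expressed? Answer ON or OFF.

ON

Malonate is absent, so KepM is inactive.
Homoserine is absent, so NerQ is active.
No repressor is bound and NerQ is active, so *bexV* is transcribed.
So BexV is produced and active.
HolJ is non-functional in this strain, so it has no effect.
Itaconate is absent, so UlmY is inactive.
Required activator HolJ is absent, so *morB* is not transcribed.
So MorB is not produced.
Activator BexV is present, so *pexJ* is transcribed.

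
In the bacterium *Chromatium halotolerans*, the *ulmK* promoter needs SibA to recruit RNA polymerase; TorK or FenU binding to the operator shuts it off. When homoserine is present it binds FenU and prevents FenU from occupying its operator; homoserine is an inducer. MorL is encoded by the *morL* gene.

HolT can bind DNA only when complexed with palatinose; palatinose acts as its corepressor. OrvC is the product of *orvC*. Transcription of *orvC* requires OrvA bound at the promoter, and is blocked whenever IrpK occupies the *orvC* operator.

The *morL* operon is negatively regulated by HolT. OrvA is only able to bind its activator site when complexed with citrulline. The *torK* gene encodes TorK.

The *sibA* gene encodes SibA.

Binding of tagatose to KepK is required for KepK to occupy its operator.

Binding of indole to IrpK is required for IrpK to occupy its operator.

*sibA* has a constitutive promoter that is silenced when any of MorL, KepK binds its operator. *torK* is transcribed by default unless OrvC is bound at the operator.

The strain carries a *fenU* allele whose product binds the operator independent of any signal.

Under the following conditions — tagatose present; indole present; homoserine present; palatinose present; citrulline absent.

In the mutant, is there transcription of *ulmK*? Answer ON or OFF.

OFF

Citrulline is absent, so OrvA is inactive.
Indole is present, so IrpK is active.
With repressor IrpK bound, *orvC* is not transcribed.
So OrvC is not produced.
With no repressor bound, *torK* is transcribed.
So TorK is produced and active.
Palatinose is present, so HolT is active.
With repressor HolT bound, *morL* is not transcribed.
So MorL is not produced.
Tagatose is present, so KepK is active.
With repressor KepK bound, *sibA* is not transcribed.
So SibA is not produced.
FenU is constitutively active in this strain.
With repressor TorK bound, *ulmK* is not transcribed.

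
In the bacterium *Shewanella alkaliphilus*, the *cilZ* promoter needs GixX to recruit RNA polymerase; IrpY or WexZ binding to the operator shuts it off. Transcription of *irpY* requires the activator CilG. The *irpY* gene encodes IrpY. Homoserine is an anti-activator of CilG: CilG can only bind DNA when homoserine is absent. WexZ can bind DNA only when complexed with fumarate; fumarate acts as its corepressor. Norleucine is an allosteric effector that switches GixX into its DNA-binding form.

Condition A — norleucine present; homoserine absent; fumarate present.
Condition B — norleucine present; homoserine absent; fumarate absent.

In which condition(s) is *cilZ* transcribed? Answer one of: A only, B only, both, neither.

neither

Condition A:
Norleucine is present, so GixX is active.
Homoserine is absent, so CilG is active.
No repressor is bound and CilG is active, so *irpY* is transcribed.
So IrpY is produced and active.
Fumarate is present, so WexZ is active.
With repressor IrpY bound, *cilZ* is not transcribed.
→ *cilZ* is OFF in A.
Condition B:
Norleucine is present, so GixX is active.
Homoserine is absent, so CilG is active.
No repressor is bound and CilG is active, so *irpY* is transcribed.
So IrpY is produced and active.
Fumarate is absent, so WexZ is inactive.
With repressor IrpY bound, *cilZ* is not transcribed.
→ *cilZ* is OFF in B.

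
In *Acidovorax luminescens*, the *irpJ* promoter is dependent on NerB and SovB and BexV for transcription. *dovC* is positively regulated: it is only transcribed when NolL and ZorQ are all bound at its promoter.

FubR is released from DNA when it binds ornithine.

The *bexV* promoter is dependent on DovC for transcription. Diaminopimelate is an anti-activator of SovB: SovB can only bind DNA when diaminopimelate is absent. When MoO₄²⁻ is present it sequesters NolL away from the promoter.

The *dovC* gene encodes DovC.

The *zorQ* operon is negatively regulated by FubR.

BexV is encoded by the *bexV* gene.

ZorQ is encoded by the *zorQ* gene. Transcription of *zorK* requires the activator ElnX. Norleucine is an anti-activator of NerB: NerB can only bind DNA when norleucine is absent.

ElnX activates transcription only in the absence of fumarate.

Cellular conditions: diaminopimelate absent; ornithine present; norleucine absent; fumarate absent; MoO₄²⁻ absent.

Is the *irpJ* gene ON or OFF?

Norleucine is absent, so NerB is active.
Diaminopimelate is absent, so SovB is active.
MoO₄²⁻ is absent, so NolL is active.
Ornithine is present, so FubR is inactive.
With no repressor bound, *zorQ* is transcribed.
So ZorQ is produced and active.
No repressor is bound and NolL and ZorQ are active, so *dovC* is transcribed.
So DovC is produced and active.
No repressor is bound and DovC is active, so *bexV* is transcribed.
So BexV is produced and active.
No repressor is bound and NerB and SovB and BexV are active, so *irpJ* is transcribed.

ON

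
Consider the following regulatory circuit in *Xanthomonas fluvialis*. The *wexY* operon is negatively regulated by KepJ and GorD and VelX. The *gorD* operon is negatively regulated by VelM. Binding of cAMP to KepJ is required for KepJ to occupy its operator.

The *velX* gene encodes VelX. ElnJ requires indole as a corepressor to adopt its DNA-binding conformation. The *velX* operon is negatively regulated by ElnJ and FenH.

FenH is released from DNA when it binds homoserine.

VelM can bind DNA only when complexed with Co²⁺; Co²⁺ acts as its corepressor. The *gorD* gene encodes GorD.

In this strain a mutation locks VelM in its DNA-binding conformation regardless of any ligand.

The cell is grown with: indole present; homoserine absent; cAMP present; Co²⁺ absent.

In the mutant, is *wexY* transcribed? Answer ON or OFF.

OFF

cAMP is present, so KepJ is active.
VelM is constitutively active in this strain.
With repressor VelM bound, *gorD* is not transcribed.
So GorD is not produced.
Indole is present, so ElnJ is active.
Homoserine is absent, so FenH is active.
With repressor ElnJ bound, *velX* is not transcribed.
So VelX is not produced.
With repressor KepJ bound, *wexY* is not transcribed.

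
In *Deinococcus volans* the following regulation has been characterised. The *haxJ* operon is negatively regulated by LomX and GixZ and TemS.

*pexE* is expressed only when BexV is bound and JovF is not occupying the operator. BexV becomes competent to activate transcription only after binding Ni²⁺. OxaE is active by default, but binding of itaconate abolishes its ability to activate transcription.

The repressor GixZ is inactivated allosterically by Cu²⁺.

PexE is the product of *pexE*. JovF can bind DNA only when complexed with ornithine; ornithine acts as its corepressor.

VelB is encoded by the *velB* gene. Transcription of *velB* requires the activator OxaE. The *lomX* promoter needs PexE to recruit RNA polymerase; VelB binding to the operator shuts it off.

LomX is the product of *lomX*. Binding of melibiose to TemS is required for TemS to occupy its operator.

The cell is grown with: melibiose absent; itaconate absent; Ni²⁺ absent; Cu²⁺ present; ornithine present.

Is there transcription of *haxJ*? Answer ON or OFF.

Itaconate is absent, so OxaE is active.
No repressor is bound and OxaE is active, so *velB* is transcribed.
So VelB is produced and active.
Ornithine is present, so JovF is active.
Ni²⁺ is absent, so BexV is inactive.
With repressor JovF bound, *pexE* is not transcribed.
So PexE is not produced.
With repressor VelB bound, *lomX* is not transcribed.
So LomX is not produced.
Cu²⁺ is present, so GixZ is inactive.
Melibiose is absent, so TemS is inactive.
With no repressor bound, *haxJ* is transcribed.

ON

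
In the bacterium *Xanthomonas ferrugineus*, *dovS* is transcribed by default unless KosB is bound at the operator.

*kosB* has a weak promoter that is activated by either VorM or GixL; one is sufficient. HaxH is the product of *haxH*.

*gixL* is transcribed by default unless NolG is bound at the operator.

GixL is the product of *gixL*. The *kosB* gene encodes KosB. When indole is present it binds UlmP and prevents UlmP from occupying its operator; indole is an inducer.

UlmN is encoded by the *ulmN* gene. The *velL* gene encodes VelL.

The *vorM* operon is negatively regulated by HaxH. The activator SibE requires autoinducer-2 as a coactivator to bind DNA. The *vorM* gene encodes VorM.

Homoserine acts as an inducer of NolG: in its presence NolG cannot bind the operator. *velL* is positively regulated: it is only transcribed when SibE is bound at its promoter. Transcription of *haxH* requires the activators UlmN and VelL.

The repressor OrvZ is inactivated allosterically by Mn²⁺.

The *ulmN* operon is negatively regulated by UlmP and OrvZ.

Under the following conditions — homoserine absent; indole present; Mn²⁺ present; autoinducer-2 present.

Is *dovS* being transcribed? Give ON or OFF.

ON

Indole is present, so UlmP is inactive.
Mn²⁺ is present, so OrvZ is inactive.
With no repressor bound, *ulmN* is transcribed.
So UlmN is produced and active.
Autoinducer-2 is present, so SibE is active.
No repressor is bound and SibE is active, so *velL* is transcribed.
So VelL is produced and active.
No repressor is bound and UlmN and VelL are active, so *haxH* is transcribed.
So HaxH is produced and active.
With repressor HaxH bound, *vorM* is not transcribed.
So VorM is not produced.
Homoserine is absent, so NolG is active.
With repressor NolG bound, *gixL* is not transcribed.
So GixL is not produced.
No activator is available at the *kosB* promoter, so *kosB* is not transcribed.
So KosB is not produced.
With no repressor bound, *dovS* is transcribed.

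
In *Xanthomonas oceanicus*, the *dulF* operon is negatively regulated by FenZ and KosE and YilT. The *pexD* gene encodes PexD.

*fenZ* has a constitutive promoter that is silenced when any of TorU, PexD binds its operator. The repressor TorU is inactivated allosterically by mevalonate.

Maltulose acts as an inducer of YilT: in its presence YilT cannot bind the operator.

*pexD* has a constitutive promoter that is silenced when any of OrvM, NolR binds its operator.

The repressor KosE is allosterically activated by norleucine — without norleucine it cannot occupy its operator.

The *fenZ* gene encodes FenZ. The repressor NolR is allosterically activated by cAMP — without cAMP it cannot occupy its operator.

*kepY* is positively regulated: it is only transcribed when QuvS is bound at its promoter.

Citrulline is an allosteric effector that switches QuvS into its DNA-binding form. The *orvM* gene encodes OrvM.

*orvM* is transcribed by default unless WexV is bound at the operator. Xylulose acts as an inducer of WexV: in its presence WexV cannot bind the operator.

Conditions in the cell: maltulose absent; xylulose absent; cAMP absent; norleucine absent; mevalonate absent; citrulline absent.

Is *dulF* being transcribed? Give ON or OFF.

OFF

Mevalonate is absent, so TorU is active.
Xylulose is absent, so WexV is active.
With repressor WexV bound, *orvM* is not transcribed.
So OrvM is not produced.
cAMP is absent, so NolR is inactive.
With no repressor bound, *pexD* is transcribed.
So PexD is produced and active.
With repressor TorU bound, *fenZ* is not transcribed.
So FenZ is not produced.
Norleucine is absent, so KosE is inactive.
Maltulose is absent, so YilT is active.
With repressor YilT bound, *dulF* is not transcribed.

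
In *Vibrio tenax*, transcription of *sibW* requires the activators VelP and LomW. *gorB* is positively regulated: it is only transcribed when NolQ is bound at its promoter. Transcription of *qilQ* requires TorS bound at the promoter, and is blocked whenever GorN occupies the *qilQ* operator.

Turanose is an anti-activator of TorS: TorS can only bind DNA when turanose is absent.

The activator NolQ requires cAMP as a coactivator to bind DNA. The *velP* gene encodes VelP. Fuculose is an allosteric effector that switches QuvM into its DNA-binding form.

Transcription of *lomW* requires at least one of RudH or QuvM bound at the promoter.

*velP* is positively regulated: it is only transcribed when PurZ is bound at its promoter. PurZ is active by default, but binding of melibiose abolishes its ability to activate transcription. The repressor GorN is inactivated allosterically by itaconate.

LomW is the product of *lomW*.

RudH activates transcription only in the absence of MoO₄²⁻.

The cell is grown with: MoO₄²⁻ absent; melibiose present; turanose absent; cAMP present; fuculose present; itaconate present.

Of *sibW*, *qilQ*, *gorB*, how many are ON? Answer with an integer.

Melibiose is present, so PurZ is inactive.
Required activator PurZ is absent, so *velP* is not transcribed.
So VelP is not produced.
MoO₄²⁻ is absent, so RudH is active.
Fuculose is present, so QuvM is active.
Activator RudH is present, so *lomW* is transcribed.
So LomW is produced and active.
Required activator VelP is absent, so *sibW* is not transcribed.
→ *sibW* is OFF.
Turanose is absent, so TorS is active.
Itaconate is present, so GorN is inactive.
No repressor is bound and TorS is active, so *qilQ* is transcribed.
→ *qilQ* is ON.
cAMP is present, so NolQ is active.
No repressor is bound and NolQ is active, so *gorB* is transcribed.
→ *gorB* is ON.
2 of the 3 genes are transcribed.

2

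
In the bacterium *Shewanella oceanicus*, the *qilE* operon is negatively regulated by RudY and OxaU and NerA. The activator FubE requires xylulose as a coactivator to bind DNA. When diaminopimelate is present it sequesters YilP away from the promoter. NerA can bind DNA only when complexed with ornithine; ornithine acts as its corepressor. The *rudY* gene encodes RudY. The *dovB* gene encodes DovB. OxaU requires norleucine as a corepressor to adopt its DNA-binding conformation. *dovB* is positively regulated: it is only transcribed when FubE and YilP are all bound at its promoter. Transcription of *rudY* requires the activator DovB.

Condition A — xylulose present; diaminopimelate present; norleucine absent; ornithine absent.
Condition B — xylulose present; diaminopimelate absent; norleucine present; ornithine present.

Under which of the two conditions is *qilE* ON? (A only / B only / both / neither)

Condition A:
Xylulose is present, so FubE is active.
Diaminopimelate is present, so YilP is inactive.
Required activator YilP is absent, so *dovB* is not transcribed.
So DovB is not produced.
Required activator DovB is absent, so *rudY* is not transcribed.
So RudY is not produced.
Norleucine is absent, so OxaU is inactive.
Ornithine is absent, so NerA is inactive.
With no repressor bound, *qilE* is transcribed.
→ *qilE* is ON in A.
Condition B:
Xylulose is present, so FubE is active.
Diaminopimelate is absent, so YilP is active.
No repressor is bound and FubE and YilP are active, so *dovB* is transcribed.
So DovB is produced and active.
No repressor is bound and DovB is active, so *rudY* is transcribed.
So RudY is produced and active.
Norleucine is present, so OxaU is active.
Ornithine is present, so NerA is active.
With repressor RudY bound, *qilE* is not transcribed.
→ *qilE* is OFF in B.

A only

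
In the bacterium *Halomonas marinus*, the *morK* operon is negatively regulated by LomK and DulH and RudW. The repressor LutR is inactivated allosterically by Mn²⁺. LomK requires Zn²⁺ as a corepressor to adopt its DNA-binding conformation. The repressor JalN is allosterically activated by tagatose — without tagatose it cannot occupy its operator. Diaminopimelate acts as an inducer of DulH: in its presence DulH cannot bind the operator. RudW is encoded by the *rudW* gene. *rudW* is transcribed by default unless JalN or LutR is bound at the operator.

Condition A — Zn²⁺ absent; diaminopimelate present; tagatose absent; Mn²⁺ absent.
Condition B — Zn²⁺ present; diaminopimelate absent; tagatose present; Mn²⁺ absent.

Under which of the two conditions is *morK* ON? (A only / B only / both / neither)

Condition A:
Zn²⁺ is absent, so LomK is inactive.
Diaminopimelate is present, so DulH is inactive.
Tagatose is absent, so JalN is inactive.
Mn²⁺ is absent, so LutR is active.
With repressor LutR bound, *rudW* is not transcribed.
So RudW is not produced.
With no repressor bound, *morK* is transcribed.
→ *morK* is ON in A.
Condition B:
Zn²⁺ is present, so LomK is active.
Diaminopimelate is absent, so DulH is active.
Tagatose is present, so JalN is active.
Mn²⁺ is absent, so LutR is active.
With repressor JalN bound, *rudW* is not transcribed.
So RudW is not produced.
With repressor LomK bound, *morK* is not transcribed.
→ *morK* is OFF in B.

A only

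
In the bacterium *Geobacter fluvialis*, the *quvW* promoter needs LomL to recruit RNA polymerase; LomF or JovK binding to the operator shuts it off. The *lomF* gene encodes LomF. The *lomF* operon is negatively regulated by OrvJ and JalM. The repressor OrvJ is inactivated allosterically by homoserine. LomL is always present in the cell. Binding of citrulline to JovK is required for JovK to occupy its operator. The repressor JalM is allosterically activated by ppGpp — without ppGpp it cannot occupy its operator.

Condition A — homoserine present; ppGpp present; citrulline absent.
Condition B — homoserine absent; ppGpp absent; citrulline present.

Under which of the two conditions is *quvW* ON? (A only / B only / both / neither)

Condition A:
LomL is produced constitutively and is active.
Homoserine is present, so OrvJ is inactive.
ppGpp is present, so JalM is active.
With repressor JalM bound, *lomF* is not transcribed.
So LomF is not produced.
Citrulline is absent, so JovK is inactive.
No repressor is bound and LomL is active, so *quvW* is transcribed.
→ *quvW* is ON in A.
Condition B:
LomL is produced constitutively and is active.
Homoserine is absent, so OrvJ is active.
ppGpp is absent, so JalM is inactive.
With repressor OrvJ bound, *lomF* is not transcribed.
So LomF is not produced.
Citrulline is present, so JovK is active.
With repressor JovK bound, *quvW* is not transcribed.
→ *quvW* is OFF in B.

A only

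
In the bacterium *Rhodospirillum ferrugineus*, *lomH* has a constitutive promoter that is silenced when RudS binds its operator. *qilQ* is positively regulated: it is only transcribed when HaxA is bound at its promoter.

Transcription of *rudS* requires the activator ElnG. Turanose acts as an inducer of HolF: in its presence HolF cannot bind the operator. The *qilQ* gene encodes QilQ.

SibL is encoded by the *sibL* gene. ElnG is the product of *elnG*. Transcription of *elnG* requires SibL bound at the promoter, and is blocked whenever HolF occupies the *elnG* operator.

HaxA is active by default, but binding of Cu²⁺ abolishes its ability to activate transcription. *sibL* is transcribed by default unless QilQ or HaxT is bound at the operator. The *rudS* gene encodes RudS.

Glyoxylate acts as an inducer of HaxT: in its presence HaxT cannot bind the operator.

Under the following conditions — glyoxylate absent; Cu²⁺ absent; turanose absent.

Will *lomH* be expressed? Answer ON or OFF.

Cu²⁺ is absent, so HaxA is active.
No repressor is bound and HaxA is active, so *qilQ* is transcribed.
So QilQ is produced and active.
Glyoxylate is absent, so HaxT is active.
With repressor QilQ bound, *sibL* is not transcribed.
So SibL is not produced.
Turanose is absent, so HolF is active.
With repressor HolF bound, *elnG* is not transcribed.
So ElnG is not produced.
Required activator ElnG is absent, so *rudS* is not transcribed.
So RudS is not produced.
With no repressor bound, *lomH* is transcribed.

ON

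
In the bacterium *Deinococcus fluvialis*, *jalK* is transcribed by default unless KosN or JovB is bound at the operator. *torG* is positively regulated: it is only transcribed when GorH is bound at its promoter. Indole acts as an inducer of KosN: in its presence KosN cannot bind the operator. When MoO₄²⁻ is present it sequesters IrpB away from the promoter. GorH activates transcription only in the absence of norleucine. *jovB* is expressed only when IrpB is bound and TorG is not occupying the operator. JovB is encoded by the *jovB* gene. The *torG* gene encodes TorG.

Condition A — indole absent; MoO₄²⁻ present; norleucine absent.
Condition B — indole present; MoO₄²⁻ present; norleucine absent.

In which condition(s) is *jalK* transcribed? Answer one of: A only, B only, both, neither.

B only

Condition A:
Indole is absent, so KosN is active.
MoO₄²⁻ is present, so IrpB is inactive.
Norleucine is absent, so GorH is active.
No repressor is bound and GorH is active, so *torG* is transcribed.
So TorG is produced and active.
With repressor TorG bound, *jovB* is not transcribed.
So JovB is not produced.
With repressor KosN bound, *jalK* is not transcribed.
→ *jalK* is OFF in A.
Condition B:
Indole is present, so KosN is inactive.
MoO₄²⁻ is present, so IrpB is inactive.
Norleucine is absent, so GorH is active.
No repressor is bound and GorH is active, so *torG* is transcribed.
So TorG is produced and active.
With repressor TorG bound, *jovB* is not transcribed.
So JovB is not produced.
With no repressor bound, *jalK* is transcribed.
→ *jalK* is ON in B.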